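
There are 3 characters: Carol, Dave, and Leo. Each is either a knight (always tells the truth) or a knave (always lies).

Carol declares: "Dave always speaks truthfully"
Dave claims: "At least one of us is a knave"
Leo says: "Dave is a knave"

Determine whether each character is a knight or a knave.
Carol is a knight.
Dave is a knight.
Leo is a knave.

Verification:
- Carol (knight) says "Dave always speaks truthfully" - this is TRUE because Dave is a knight.
- Dave (knight) says "At least one of us is a knave" - this is TRUE because Leo is a knave.
- Leo (knave) says "Dave is a knave" - this is FALSE (a lie) because Dave is a knight.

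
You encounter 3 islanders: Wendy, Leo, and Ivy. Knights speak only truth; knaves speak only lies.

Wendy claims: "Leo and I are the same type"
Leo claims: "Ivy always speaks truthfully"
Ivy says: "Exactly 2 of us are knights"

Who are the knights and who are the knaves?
Wendy is a knave.
Leo is a knight.
Ivy is a knight.

Verification:
- Wendy (knave) says "Leo and I are the same type" - this is FALSE (a lie) because Wendy is a knave and Leo is a knight.
- Leo (knight) says "Ivy always speaks truthfully" - this is TRUE because Ivy is a knight.
- Ivy (knight) says "Exactly 2 of us are knights" - this is TRUE because there are 2 knights.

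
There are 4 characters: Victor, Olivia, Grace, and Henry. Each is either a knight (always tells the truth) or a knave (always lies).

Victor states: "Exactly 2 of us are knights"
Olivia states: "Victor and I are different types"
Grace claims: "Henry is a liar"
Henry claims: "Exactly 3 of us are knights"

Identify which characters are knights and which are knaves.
Victor is a knave.
Olivia is a knave.
Grace is a knight.
Henry is a knave.

Verification:
- Victor (knave) says "Exactly 2 of us are knights" - this is FALSE (a lie) because there are 1 knights.
- Olivia (knave) says "Victor and I are different types" - this is FALSE (a lie) because Olivia is a knave and Victor is a knave.
- Grace (knight) says "Henry is a liar" - this is TRUE because Henry is a knave.
- Henry (knave) says "Exactly 3 of us are knights" - this is FALSE (a lie) because there are 1 knights.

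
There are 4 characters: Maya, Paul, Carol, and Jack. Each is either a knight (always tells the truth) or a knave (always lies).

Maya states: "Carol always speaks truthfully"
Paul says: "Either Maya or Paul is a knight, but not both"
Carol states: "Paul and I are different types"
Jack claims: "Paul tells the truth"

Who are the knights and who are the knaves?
Maya is a knave.
Paul is a knave.
Carol is a knave.
Jack is a knave.

Verification:
- Maya (knave) says "Carol always speaks truthfully" - this is FALSE (a lie) because Carol is a knave.
- Paul (knave) says "Either Maya or Paul is a knight, but not both" - this is FALSE (a lie) because Maya is a knave and Paul is a knave.
- Carol (knave) says "Paul and I are different types" - this is FALSE (a lie) because Carol is a knave and Paul is a knave.
- Jack (knave) says "Paul tells the truth" - this is FALSE (a lie) because Paul is a knave.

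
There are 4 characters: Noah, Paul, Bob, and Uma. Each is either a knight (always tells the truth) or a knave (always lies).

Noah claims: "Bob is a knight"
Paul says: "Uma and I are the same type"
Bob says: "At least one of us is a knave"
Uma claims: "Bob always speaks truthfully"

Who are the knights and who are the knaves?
Noah is a knight.
Paul is a knave.
Bob is a knight.
Uma is a knight.

Verification:
- Noah (knight) says "Bob is a knight" - this is TRUE because Bob is a knight.
- Paul (knave) says "Uma and I are the same type" - this is FALSE (a lie) because Paul is a knave and Uma is a knight.
- Bob (knight) says "At least one of us is a knave" - this is TRUE because Paul is a knave.
- Uma (knight) says "Bob always speaks truthfully" - this is TRUE because Bob is a knight.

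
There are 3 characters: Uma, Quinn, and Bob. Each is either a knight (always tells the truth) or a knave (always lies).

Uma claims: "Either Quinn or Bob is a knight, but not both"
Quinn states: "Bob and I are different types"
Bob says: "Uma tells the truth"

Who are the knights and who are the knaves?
Uma is a knave.
Quinn is a knave.
Bob is a knave.

Verification:
- Uma (knave) says "Either Quinn or Bob is a knight, but not both" - this is FALSE (a lie) because Quinn is a knave and Bob is a knave.
- Quinn (knave) says "Bob and I are different types" - this is FALSE (a lie) because Quinn is a knave and Bob is a knave.
- Bob (knave) says "Uma tells the truth" - this is FALSE (a lie) because Uma is a knave.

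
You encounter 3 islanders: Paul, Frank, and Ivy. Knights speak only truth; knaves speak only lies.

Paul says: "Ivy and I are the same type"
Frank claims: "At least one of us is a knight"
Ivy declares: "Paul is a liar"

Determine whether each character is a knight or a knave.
Paul is a knave.
Frank is a knight.
Ivy is a knight.

Verification:
- Paul (knave) says "Ivy and I are the same type" - this is FALSE (a lie) because Paul is a knave and Ivy is a knight.
- Frank (knight) says "At least one of us is a knight" - this is TRUE because Frank and Ivy are knights.
- Ivy (knight) says "Paul is a liar" - this is TRUE because Paul is a knave.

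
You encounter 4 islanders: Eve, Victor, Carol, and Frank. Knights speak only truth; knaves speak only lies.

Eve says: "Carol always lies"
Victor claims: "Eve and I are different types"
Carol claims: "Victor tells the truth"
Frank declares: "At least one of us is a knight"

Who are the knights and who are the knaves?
Eve is a knave.
Victor is a knight.
Carol is a knight.
Frank is a knight.

Verification:
- Eve (knave) says "Carol always lies" - this is FALSE (a lie) because Carol is a knight.
- Victor (knight) says "Eve and I are different types" - this is TRUE because Victor is a knight and Eve is a knave.
- Carol (knight) says "Victor tells the truth" - this is TRUE because Victor is a knight.
- Frank (knight) says "At least one of us is a knight" - this is TRUE because Victor, Carol, and Frank are knights.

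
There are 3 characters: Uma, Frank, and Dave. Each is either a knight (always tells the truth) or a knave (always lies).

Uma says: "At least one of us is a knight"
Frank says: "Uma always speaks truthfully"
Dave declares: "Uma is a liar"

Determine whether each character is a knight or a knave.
Uma is a knight.
Frank is a knight.
Dave is a knave.

Verification:
- Uma (knight) says "At least one of us is a knight" - this is TRUE because Uma and Frank are knights.
- Frank (knight) says "Uma always speaks truthfully" - this is TRUE because Uma is a knight.
- Dave (knave) says "Uma is a liar" - this is FALSE (a lie) because Uma is a knight.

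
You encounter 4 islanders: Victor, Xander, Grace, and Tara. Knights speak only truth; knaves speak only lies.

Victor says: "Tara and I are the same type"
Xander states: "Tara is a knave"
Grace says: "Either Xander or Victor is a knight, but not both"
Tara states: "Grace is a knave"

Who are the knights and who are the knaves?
Victor is a knave.
Xander is a knave.
Grace is a knave.
Tara is a knight.

Verification:
- Victor (knave) says "Tara and I are the same type" - this is FALSE (a lie) because Victor is a knave and Tara is a knight.
- Xander (knave) says "Tara is a knave" - this is FALSE (a lie) because Tara is a knight.
- Grace (knave) says "Either Xander or Victor is a knight, but not both" - this is FALSE (a lie) because Xander is a knave and Victor is a knave.
- Tara (knight) says "Grace is a knave" - this is TRUE because Grace is a knave.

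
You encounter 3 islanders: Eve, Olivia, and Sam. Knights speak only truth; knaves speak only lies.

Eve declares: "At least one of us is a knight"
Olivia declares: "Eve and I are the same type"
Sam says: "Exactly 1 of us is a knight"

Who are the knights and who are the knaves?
Eve is a knight.
Olivia is a knight.
Sam is a knave.

Verification:
- Eve (knight) says "At least one of us is a knight" - this is TRUE because Eve and Olivia are knights.
- Olivia (knight) says "Eve and I are the same type" - this is TRUE because Olivia is a knight and Eve is a knight.
- Sam (knave) says "Exactly 1 of us is a knight" - this is FALSE (a lie) because there are 2 knights.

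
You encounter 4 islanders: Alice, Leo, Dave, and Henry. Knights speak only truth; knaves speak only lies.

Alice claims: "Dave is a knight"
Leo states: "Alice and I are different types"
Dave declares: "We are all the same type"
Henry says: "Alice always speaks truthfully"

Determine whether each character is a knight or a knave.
Alice is a knave.
Leo is a knight.
Dave is a knave.
Henry is a knave.

Verification:
- Alice (knave) says "Dave is a knight" - this is FALSE (a lie) because Dave is a knave.
- Leo (knight) says "Alice and I are different types" - this is TRUE because Leo is a knight and Alice is a knave.
- Dave (knave) says "We are all the same type" - this is FALSE (a lie) because Leo is a knight and Alice, Dave, and Henry are knaves.
- Henry (knave) says "Alice always speaks truthfully" - this is FALSE (a lie) because Alice is a knave.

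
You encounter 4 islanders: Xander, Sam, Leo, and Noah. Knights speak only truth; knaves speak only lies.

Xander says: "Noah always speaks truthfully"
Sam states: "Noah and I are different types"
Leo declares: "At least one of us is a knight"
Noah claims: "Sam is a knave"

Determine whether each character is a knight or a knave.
Xander is a knave.
Sam is a knight.
Leo is a knight.
Noah is a knave.

Verification:
- Xander (knave) says "Noah always speaks truthfully" - this is FALSE (a lie) because Noah is a knave.
- Sam (knight) says "Noah and I are different types" - this is TRUE because Sam is a knight and Noah is a knave.
- Leo (knight) says "At least one of us is a knight" - this is TRUE because Sam and Leo are knights.
- Noah (knave) says "Sam is a knave" - this is FALSE (a lie) because Sam is a knight.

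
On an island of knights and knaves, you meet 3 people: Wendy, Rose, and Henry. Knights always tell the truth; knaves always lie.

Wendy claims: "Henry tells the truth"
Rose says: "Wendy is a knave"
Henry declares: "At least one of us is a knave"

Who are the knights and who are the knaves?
Wendy is a knight.
Rose is a knave.
Henry is a knight.

Verification:
- Wendy (knight) says "Henry tells the truth" - this is TRUE because Henry is a knight.
- Rose (knave) says "Wendy is a knave" - this is FALSE (a lie) because Wendy is a knight.
- Henry (knight) says "At least one of us is a knave" - this is TRUE because Rose is a knave.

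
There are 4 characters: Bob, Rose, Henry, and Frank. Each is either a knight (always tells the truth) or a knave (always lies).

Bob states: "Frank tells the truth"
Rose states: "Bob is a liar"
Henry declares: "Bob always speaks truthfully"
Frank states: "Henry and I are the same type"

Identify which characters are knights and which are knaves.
Bob is a knight.
Rose is a knave.
Henry is a knight.
Frank is a knight.

Verification:
- Bob (knight) says "Frank tells the truth" - this is TRUE because Frank is a knight.
- Rose (knave) says "Bob is a liar" - this is FALSE (a lie) because Bob is a knight.
- Henry (knight) says "Bob always speaks truthfully" - this is TRUE because Bob is a knight.
- Frank (knight) says "Henry and I are the same type" - this is TRUE because Frank is a knight and Henry is a knight.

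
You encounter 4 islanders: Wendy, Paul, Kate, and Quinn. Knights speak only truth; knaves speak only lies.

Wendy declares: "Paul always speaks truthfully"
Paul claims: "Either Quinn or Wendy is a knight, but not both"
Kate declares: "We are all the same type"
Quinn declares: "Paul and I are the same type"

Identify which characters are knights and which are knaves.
Wendy is a knight.
Paul is a knight.
Kate is a knave.
Quinn is a knave.

Verification:
- Wendy (knight) says "Paul always speaks truthfully" - this is TRUE because Paul is a knight.
- Paul (knight) says "Either Quinn or Wendy is a knight, but not both" - this is TRUE because Quinn is a knave and Wendy is a knight.
- Kate (knave) says "We are all the same type" - this is FALSE (a lie) because Wendy and Paul are knights and Kate and Quinn are knaves.
- Quinn (knave) says "Paul and I are the same type" - this is FALSE (a lie) because Quinn is a knave and Paul is a knight.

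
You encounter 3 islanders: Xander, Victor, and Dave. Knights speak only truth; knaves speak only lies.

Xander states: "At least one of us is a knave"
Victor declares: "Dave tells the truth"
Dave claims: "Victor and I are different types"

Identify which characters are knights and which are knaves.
Xander is a knight.
Victor is a knave.
Dave is a knave.

Verification:
- Xander (knight) says "At least one of us is a knave" - this is TRUE because Victor and Dave are knaves.
- Victor (knave) says "Dave tells the truth" - this is FALSE (a lie) because Dave is a knave.
- Dave (knave) says "Victor and I are different types" - this is FALSE (a lie) because Dave is a knave and Victor is a knave.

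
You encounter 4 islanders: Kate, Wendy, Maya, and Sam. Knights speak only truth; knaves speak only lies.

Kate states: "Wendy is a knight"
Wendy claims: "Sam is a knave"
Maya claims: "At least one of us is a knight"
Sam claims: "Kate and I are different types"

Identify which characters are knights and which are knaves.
Kate is a knave.
Wendy is a knave.
Maya is a knight.
Sam is a knight.

Verification:
- Kate (knave) says "Wendy is a knight" - this is FALSE (a lie) because Wendy is a knave.
- Wendy (knave) says "Sam is a knave" - this is FALSE (a lie) because Sam is a knight.
- Maya (knight) says "At least one of us is a knight" - this is TRUE because Maya and Sam are knights.
- Sam (knight) says "Kate and I are different types" - this is TRUE because Sam is a knight and Kate is a knave.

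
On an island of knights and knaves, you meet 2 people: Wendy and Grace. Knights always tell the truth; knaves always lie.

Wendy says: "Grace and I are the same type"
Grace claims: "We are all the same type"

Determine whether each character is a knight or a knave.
Wendy is a knight.
Grace is a knight.

Verification:
- Wendy (knight) says "Grace and I are the same type" - this is TRUE because Wendy is a knight and Grace is a knight.
- Grace (knight) says "We are all the same type" - this is TRUE because Wendy and Grace are knights.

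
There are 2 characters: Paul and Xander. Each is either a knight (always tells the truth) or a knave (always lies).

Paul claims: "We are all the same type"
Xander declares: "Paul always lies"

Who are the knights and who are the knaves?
Paul is a knave.
Xander is a knight.

Verification:
- Paul (knave) says "We are all the same type" - this is FALSE (a lie) because Xander is a knight and Paul is a knave.
- Xander (knight) says "Paul always lies" - this is TRUE because Paul is a knave.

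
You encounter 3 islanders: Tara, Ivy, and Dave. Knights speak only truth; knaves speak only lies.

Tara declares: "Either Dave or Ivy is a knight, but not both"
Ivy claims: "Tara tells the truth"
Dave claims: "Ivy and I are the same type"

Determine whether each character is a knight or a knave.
Tara is a knight.
Ivy is a knight.
Dave is a knave.

Verification:
- Tara (knight) says "Either Dave or Ivy is a knight, but not both" - this is TRUE because Dave is a knave and Ivy is a knight.
- Ivy (knight) says "Tara tells the truth" - this is TRUE because Tara is a knight.
- Dave (knave) says "Ivy and I are the same type" - this is FALSE (a lie) because Dave is a knave and Ivy is a knight.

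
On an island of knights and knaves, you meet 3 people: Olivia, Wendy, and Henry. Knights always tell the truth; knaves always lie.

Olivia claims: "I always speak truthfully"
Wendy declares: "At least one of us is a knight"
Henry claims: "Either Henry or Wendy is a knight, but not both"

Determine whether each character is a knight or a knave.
Olivia is a knave.
Wendy is a knave.
Henry is a knave.

Verification:
- Olivia (knave) says "I always speak truthfully" - this is FALSE (a lie) because Olivia is a knave.
- Wendy (knave) says "At least one of us is a knight" - this is FALSE (a lie) because no one is a knight.
- Henry (knave) says "Either Henry or Wendy is a knight, but not both" - this is FALSE (a lie) because Henry is a knave and Wendy is a knave.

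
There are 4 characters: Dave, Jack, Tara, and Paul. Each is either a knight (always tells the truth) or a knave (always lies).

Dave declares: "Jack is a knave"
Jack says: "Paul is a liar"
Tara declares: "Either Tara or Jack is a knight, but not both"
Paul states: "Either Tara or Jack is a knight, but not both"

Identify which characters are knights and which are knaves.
Dave is a knight.
Jack is a knave.
Tara is a knight.
Paul is a knight.

Verification:
- Dave (knight) says "Jack is a knave" - this is TRUE because Jack is a knave.
- Jack (knave) says "Paul is a liar" - this is FALSE (a lie) because Paul is a knight.
- Tara (knight) says "Either Tara or Jack is a knight, but not both" - this is TRUE because Tara is a knight and Jack is a knave.
- Paul (knight) says "Either Tara or Jack is a knight, but not both" - this is TRUE because Tara is a knight and Jack is a knave.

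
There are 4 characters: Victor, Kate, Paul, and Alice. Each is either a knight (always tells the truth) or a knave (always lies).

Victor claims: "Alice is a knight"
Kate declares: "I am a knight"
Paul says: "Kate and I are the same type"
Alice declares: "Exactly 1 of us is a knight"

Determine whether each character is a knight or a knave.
Victor is a knave.
Kate is a knight.
Paul is a knight.
Alice is a knave.

Verification:
- Victor (knave) says "Alice is a knight" - this is FALSE (a lie) because Alice is a knave.
- Kate (knight) says "I am a knight" - this is TRUE because Kate is a knight.
- Paul (knight) says "Kate and I are the same type" - this is TRUE because Paul is a knight and Kate is a knight.
- Alice (knave) says "Exactly 1 of us is a knight" - this is FALSE (a lie) because there are 2 knights.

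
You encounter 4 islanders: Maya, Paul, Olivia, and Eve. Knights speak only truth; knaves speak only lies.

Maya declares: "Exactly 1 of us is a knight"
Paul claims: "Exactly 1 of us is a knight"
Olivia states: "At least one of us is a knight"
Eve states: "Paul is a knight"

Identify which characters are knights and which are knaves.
Maya is a knave.
Paul is a knave.
Olivia is a knave.
Eve is a knave.

Verification:
- Maya (knave) says "Exactly 1 of us is a knight" - this is FALSE (a lie) because there are 0 knights.
- Paul (knave) says "Exactly 1 of us is a knight" - this is FALSE (a lie) because there are 0 knights.
- Olivia (knave) says "At least one of us is a knight" - this is FALSE (a lie) because no one is a knight.
- Eve (knave) says "Paul is a knight" - this is FALSE (a lie) because Paul is a knave.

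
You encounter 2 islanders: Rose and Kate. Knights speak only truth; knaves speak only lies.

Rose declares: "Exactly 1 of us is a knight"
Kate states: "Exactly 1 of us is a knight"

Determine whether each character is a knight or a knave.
Rose is a knave.
Kate is a knave.

Verification:
- Rose (knave) says "Exactly 1 of us is a knight" - this is FALSE (a lie) because there are 0 knights.
- Kate (knave) says "Exactly 1 of us is a knight" - this is FALSE (a lie) because there are 0 knights.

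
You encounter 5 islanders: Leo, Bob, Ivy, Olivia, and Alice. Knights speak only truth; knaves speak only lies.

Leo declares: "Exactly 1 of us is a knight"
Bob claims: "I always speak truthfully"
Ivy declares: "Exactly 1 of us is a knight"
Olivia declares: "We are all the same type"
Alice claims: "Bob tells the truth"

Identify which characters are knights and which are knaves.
Leo is a knave.
Bob is a knight.
Ivy is a knave.
Olivia is a knave.
Alice is a knight.

Verification:
- Leo (knave) says "Exactly 1 of us is a knight" - this is FALSE (a lie) because there are 2 knights.
- Bob (knight) says "I always speak truthfully" - this is TRUE because Bob is a knight.
- Ivy (knave) says "Exactly 1 of us is a knight" - this is FALSE (a lie) because there are 2 knights.
- Olivia (knave) says "We are all the same type" - this is FALSE (a lie) because Bob and Alice are knights and Leo, Ivy, and Olivia are knaves.
- Alice (knight) says "Bob tells the truth" - this is TRUE because Bob is a knight.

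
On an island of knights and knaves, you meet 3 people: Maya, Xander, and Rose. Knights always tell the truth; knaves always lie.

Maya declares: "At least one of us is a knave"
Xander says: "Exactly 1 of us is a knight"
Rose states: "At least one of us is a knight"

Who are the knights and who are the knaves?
Maya is a knight.
Xander is a knave.
Rose is a knight.

Verification:
- Maya (knight) says "At least one of us is a knave" - this is TRUE because Xander is a knave.
- Xander (knave) says "Exactly 1 of us is a knight" - this is FALSE (a lie) because there are 2 knights.
- Rose (knight) says "At least one of us is a knight" - this is TRUE because Maya and Rose are knights.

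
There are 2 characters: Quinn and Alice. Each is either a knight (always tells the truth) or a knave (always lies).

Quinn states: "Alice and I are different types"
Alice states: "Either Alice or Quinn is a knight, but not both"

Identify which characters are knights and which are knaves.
Quinn is a knave.
Alice is a knave.

Verification:
- Quinn (knave) says "Alice and I are different types" - this is FALSE (a lie) because Quinn is a knave and Alice is a knave.
- Alice (knave) says "Either Alice or Quinn is a knight, but not both" - this is FALSE (a lie) because Alice is a knave and Quinn is a knave.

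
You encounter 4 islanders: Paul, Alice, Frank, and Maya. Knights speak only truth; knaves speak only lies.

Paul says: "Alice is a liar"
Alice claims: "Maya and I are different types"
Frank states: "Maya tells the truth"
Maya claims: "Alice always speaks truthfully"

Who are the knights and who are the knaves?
Paul is a knight.
Alice is a knave.
Frank is a knave.
Maya is a knave.

Verification:
- Paul (knight) says "Alice is a liar" - this is TRUE because Alice is a knave.
- Alice (knave) says "Maya and I are different types" - this is FALSE (a lie) because Alice is a knave and Maya is a knave.
- Frank (knave) says "Maya tells the truth" - this is FALSE (a lie) because Maya is a knave.
- Maya (knave) says "Alice always speaks truthfully" - this is FALSE (a lie) because Alice is a knave.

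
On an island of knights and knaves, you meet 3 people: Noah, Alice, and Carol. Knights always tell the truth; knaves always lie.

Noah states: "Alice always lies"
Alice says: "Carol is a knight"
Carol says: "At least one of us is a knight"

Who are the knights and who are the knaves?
Noah is a knave.
Alice is a knight.
Carol is a knight.

Verification:
- Noah (knave) says "Alice always lies" - this is FALSE (a lie) because Alice is a knight.
- Alice (knight) says "Carol is a knight" - this is TRUE because Carol is a knight.
- Carol (knight) says "At least one of us is a knight" - this is TRUE because Alice and Carol are knights.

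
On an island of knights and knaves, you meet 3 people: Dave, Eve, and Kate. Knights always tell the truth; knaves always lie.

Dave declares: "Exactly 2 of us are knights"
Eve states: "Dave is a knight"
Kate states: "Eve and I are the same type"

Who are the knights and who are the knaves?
Dave is a knight.
Eve is a knight.
Kate is a knave.

Verification:
- Dave (knight) says "Exactly 2 of us are knights" - this is TRUE because there are 2 knights.
- Eve (knight) says "Dave is a knight" - this is TRUE because Dave is a knight.
- Kate (knave) says "Eve and I are the same type" - this is FALSE (a lie) because Kate is a knave and Eve is a knight.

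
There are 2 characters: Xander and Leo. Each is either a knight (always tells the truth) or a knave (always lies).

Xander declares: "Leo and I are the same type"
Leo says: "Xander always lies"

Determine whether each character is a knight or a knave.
Xander is a knave.
Leo is a knight.

Verification:
- Xander (knave) says "Leo and I are the same type" - this is FALSE (a lie) because Xander is a knave and Leo is a knight.
- Leo (knight) says "Xander always lies" - this is TRUE because Xander is a knave.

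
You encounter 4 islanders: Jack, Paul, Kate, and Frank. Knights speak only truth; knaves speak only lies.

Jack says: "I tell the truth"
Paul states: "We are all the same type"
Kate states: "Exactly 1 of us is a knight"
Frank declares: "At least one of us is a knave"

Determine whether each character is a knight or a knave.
Jack is a knight.
Paul is a knave.
Kate is a knave.
Frank is a knight.

Verification:
- Jack (knight) says "I tell the truth" - this is TRUE because Jack is a knight.
- Paul (knave) says "We are all the same type" - this is FALSE (a lie) because Jack and Frank are knights and Paul and Kate are knaves.
- Kate (knave) says "Exactly 1 of us is a knight" - this is FALSE (a lie) because there are 2 knights.
- Frank (knight) says "At least one of us is a knave" - this is TRUE because Paul and Kate are knaves.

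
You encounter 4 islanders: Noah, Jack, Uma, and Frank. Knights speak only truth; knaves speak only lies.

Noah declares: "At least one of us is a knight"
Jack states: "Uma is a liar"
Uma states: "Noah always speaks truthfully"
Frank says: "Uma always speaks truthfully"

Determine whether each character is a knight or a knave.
Noah is a knight.
Jack is a knave.
Uma is a knight.
Frank is a knight.

Verification:
- Noah (knight) says "At least one of us is a knight" - this is TRUE because Noah, Uma, and Frank are knights.
- Jack (knave) says "Uma is a liar" - this is FALSE (a lie) because Uma is a knight.
- Uma (knight) says "Noah always speaks truthfully" - this is TRUE because Noah is a knight.
- Frank (knight) says "Uma always speaks truthfully" - this is TRUE because Uma is a knight.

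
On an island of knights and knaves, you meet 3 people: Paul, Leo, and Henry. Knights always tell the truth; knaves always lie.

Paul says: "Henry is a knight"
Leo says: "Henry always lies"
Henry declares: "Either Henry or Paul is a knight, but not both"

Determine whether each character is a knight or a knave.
Paul is a knave.
Leo is a knight.
Henry is a knave.

Verification:
- Paul (knave) says "Henry is a knight" - this is FALSE (a lie) because Henry is a knave.
- Leo (knight) says "Henry always lies" - this is TRUE because Henry is a knave.
- Henry (knave) says "Either Henry or Paul is a knight, but not both" - this is FALSE (a lie) because Henry is a knave and Paul is a knave.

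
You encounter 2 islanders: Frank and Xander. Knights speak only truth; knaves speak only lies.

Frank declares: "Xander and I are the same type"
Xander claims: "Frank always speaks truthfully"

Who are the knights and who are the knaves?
Frank is a knight.
Xander is a knight.

Verification:
- Frank (knight) says "Xander and I are the same type" - this is TRUE because Frank is a knight and Xander is a knight.
- Xander (knight) says "Frank always speaks truthfully" - this is TRUE because Frank is a knight.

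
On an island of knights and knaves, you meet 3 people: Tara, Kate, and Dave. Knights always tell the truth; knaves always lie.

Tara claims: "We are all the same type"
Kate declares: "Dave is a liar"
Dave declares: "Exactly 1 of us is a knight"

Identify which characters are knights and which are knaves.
Tara is a knave.
Kate is a knave.
Dave is a knight.

Verification:
- Tara (knave) says "We are all the same type" - this is FALSE (a lie) because Dave is a knight and Tara and Kate are knaves.
- Kate (knave) says "Dave is a liar" - this is FALSE (a lie) because Dave is a knight.
- Dave (knight) says "Exactly 1 of us is a knight" - this is TRUE because there are 1 knights.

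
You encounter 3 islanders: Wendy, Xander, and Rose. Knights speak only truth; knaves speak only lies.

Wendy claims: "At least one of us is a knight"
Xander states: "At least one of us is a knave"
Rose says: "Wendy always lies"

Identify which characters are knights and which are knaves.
Wendy is a knight.
Xander is a knight.
Rose is a knave.

Verification:
- Wendy (knight) says "At least one of us is a knight" - this is TRUE because Wendy and Xander are knights.
- Xander (knight) says "At least one of us is a knave" - this is TRUE because Rose is a knave.
- Rose (knave) says "Wendy always lies" - this is FALSE (a lie) because Wendy is a knight.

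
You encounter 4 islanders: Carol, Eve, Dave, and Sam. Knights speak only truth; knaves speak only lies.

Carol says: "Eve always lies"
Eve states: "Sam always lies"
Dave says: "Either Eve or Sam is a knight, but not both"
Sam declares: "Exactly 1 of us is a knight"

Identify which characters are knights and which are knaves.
Carol is a knave.
Eve is a knight.
Dave is a knight.
Sam is a knave.

Verification:
- Carol (knave) says "Eve always lies" - this is FALSE (a lie) because Eve is a knight.
- Eve (knight) says "Sam always lies" - this is TRUE because Sam is a knave.
- Dave (knight) says "Either Eve or Sam is a knight, but not both" - this is TRUE because Eve is a knight and Sam is a knave.
- Sam (knave) says "Exactly 1 of us is a knight" - this is FALSE (a lie) because there are 2 knights.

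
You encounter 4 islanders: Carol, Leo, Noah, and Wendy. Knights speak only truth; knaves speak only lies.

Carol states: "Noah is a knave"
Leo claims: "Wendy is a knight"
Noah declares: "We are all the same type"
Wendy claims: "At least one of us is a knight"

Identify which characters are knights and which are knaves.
Carol is a knight.
Leo is a knight.
Noah is a knave.
Wendy is a knight.

Verification:
- Carol (knight) says "Noah is a knave" - this is TRUE because Noah is a knave.
- Leo (knight) says "Wendy is a knight" - this is TRUE because Wendy is a knight.
- Noah (knave) says "We are all the same type" - this is FALSE (a lie) because Carol, Leo, and Wendy are knights and Noah is a knave.
- Wendy (knight) says "At least one of us is a knight" - this is TRUE because Carol, Leo, and Wendy are knights.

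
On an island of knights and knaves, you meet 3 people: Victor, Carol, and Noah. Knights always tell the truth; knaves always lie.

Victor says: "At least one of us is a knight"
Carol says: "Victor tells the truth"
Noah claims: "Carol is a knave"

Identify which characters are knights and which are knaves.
Victor is a knight.
Carol is a knight.
Noah is a knave.

Verification:
- Victor (knight) says "At least one of us is a knight" - this is TRUE because Victor and Carol are knights.
- Carol (knight) says "Victor tells the truth" - this is TRUE because Victor is a knight.
- Noah (knave) says "Carol is a knave" - this is FALSE (a lie) because Carol is a knight.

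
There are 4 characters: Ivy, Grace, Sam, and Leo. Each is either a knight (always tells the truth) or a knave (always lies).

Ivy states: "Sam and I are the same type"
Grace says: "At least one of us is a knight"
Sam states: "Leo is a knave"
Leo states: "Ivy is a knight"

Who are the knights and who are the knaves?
Ivy is a knave.
Grace is a knight.
Sam is a knight.
Leo is a knave.

Verification:
- Ivy (knave) says "Sam and I are the same type" - this is FALSE (a lie) because Ivy is a knave and Sam is a knight.
- Grace (knight) says "At least one of us is a knight" - this is TRUE because Grace and Sam are knights.
- Sam (knight) says "Leo is a knave" - this is TRUE because Leo is a knave.
- Leo (knave) says "Ivy is a knight" - this is FALSE (a lie) because Ivy is a knave.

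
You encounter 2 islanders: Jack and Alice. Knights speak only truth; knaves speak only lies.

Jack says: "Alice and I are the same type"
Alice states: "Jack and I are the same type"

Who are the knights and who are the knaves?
Jack is a knight.
Alice is a knight.

Verification:
- Jack (knight) says "Alice and I are the same type" - this is TRUE because Jack is a knight and Alice is a knight.
- Alice (knight) says "Jack and I are the same type" - this is TRUE because Alice is a knight and Jack is a knight.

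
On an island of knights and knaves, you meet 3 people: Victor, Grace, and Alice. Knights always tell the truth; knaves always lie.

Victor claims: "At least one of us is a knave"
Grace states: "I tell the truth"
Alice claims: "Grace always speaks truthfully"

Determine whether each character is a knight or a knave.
Victor is a knight.
Grace is a knave.
Alice is a knave.

Verification:
- Victor (knight) says "At least one of us is a knave" - this is TRUE because Grace and Alice are knaves.
- Grace (knave) says "I tell the truth" - this is FALSE (a lie) because Grace is a knave.
- Alice (knave) says "Grace always speaks truthfully" - this is FALSE (a lie) because Grace is a knave.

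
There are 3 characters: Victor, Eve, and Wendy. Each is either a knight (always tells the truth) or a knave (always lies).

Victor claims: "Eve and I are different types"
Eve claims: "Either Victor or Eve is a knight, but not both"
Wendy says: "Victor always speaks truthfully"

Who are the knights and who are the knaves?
Victor is a knave.
Eve is a knave.
Wendy is a knave.

Verification:
- Victor (knave) says "Eve and I are different types" - this is FALSE (a lie) because Victor is a knave and Eve is a knave.
- Eve (knave) says "Either Victor or Eve is a knight, but not both" - this is FALSE (a lie) because Victor is a knave and Eve is a knave.
- Wendy (knave) says "Victor always speaks truthfully" - this is FALSE (a lie) because Victor is a knave.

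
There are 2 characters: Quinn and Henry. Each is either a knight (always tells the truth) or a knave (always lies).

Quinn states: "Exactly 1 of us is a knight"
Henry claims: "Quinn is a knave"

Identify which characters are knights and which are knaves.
Quinn is a knight.
Henry is a knave.

Verification:
- Quinn (knight) says "Exactly 1 of us is a knight" - this is TRUE because there are 1 knights.
- Henry (knave) says "Quinn is a knave" - this is FALSE (a lie) because Quinn is a knight.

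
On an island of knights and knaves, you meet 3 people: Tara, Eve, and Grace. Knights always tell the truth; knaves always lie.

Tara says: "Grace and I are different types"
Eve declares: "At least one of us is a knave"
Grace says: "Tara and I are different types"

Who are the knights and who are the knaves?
Tara is a knave.
Eve is a knight.
Grace is a knave.

Verification:
- Tara (knave) says "Grace and I are different types" - this is FALSE (a lie) because Tara is a knave and Grace is a knave.
- Eve (knight) says "At least one of us is a knave" - this is TRUE because Tara and Grace are knaves.
- Grace (knave) says "Tara and I are different types" - this is FALSE (a lie) because Grace is a knave and Tara is a knave.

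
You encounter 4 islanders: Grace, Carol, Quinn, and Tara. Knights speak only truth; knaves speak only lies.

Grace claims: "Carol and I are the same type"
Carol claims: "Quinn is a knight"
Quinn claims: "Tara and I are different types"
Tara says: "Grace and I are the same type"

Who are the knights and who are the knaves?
Grace is a knight.
Carol is a knight.
Quinn is a knight.
Tara is a knave.

Verification:
- Grace (knight) says "Carol and I are the same type" - this is TRUE because Grace is a knight and Carol is a knight.
- Carol (knight) says "Quinn is a knight" - this is TRUE because Quinn is a knight.
- Quinn (knight) says "Tara and I are different types" - this is TRUE because Quinn is a knight and Tara is a knave.
- Tara (knave) says "Grace and I are the same type" - this is FALSE (a lie) because Tara is a knave and Grace is a knight.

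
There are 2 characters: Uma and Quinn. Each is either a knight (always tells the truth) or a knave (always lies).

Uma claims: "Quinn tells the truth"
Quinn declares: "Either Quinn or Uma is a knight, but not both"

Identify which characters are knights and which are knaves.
Uma is a knave.
Quinn is a knave.

Verification:
- Uma (knave) says "Quinn tells the truth" - this is FALSE (a lie) because Quinn is a knave.
- Quinn (knave) says "Either Quinn or Uma is a knight, but not both" - this is FALSE (a lie) because Quinn is a knave and Uma is a knave.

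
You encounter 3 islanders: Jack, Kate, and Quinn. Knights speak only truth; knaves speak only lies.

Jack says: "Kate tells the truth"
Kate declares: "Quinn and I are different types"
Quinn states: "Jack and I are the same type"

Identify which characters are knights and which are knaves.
Jack is a knight.
Kate is a knight.
Quinn is a knave.

Verification:
- Jack (knight) says "Kate tells the truth" - this is TRUE because Kate is a knight.
- Kate (knight) says "Quinn and I are different types" - this is TRUE because Kate is a knight and Quinn is a knave.
- Quinn (knave) says "Jack and I are the same type" - this is FALSE (a lie) because Quinn is a knave and Jack is a knight.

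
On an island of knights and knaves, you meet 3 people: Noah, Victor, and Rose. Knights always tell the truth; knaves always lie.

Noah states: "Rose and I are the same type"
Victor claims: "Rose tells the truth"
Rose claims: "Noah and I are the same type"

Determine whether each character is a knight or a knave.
Noah is a knight.
Victor is a knight.
Rose is a knight.

Verification:
- Noah (knight) says "Rose and I are the same type" - this is TRUE because Noah is a knight and Rose is a knight.
- Victor (knight) says "Rose tells the truth" - this is TRUE because Rose is a knight.
- Rose (knight) says "Noah and I are the same type" - this is TRUE because Rose is a knight and Noah is a knight.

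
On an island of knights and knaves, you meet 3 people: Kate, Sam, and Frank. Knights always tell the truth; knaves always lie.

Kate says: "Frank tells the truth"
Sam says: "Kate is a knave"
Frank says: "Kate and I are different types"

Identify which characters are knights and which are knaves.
Kate is a knave.
Sam is a knight.
Frank is a knave.

Verification:
- Kate (knave) says "Frank tells the truth" - this is FALSE (a lie) because Frank is a knave.
- Sam (knight) says "Kate is a knave" - this is TRUE because Kate is a knave.
- Frank (knave) says "Kate and I are different types" - this is FALSE (a lie) because Frank is a knave and Kate is a knave.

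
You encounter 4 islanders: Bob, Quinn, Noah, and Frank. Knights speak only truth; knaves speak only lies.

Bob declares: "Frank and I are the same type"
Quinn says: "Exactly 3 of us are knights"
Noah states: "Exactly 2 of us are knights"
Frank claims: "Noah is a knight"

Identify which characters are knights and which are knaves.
Bob is a knave.
Quinn is a knave.
Noah is a knight.
Frank is a knight.

Verification:
- Bob (knave) says "Frank and I are the same type" - this is FALSE (a lie) because Bob is a knave and Frank is a knight.
- Quinn (knave) says "Exactly 3 of us are knights" - this is FALSE (a lie) because there are 2 knights.
- Noah (knight) says "Exactly 2 of us are knights" - this is TRUE because there are 2 knights.
- Frank (knight) says "Noah is a knight" - this is TRUE because Noah is a knight.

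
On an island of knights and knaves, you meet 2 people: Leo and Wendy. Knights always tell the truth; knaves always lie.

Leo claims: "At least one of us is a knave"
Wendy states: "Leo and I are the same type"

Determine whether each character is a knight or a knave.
Leo is a knight.
Wendy is a knave.

Verification:
- Leo (knight) says "At least one of us is a knave" - this is TRUE because Wendy is a knave.
- Wendy (knave) says "Leo and I are the same type" - this is FALSE (a lie) because Wendy is a knave and Leo is a knight.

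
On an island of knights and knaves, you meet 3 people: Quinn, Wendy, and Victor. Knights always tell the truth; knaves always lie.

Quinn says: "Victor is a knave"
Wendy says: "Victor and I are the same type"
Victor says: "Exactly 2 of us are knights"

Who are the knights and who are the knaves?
Quinn is a knave.
Wendy is a knight.
Victor is a knight.

Verification:
- Quinn (knave) says "Victor is a knave" - this is FALSE (a lie) because Victor is a knight.
- Wendy (knight) says "Victor and I are the same type" - this is TRUE because Wendy is a knight and Victor is a knight.
- Victor (knight) says "Exactly 2 of us are knights" - this is TRUE because there are 2 knights.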